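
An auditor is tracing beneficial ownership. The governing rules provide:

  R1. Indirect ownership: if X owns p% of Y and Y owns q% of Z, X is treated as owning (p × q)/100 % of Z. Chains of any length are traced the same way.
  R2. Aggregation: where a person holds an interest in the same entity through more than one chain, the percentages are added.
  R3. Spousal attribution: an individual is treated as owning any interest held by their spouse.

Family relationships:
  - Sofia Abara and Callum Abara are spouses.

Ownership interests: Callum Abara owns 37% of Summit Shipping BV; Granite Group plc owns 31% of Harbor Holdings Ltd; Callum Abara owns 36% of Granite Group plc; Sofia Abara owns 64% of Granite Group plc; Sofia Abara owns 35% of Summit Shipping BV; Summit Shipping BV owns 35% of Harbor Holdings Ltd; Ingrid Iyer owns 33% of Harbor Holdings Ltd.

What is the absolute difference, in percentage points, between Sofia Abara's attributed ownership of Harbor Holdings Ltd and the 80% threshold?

By spousal attribution (R3), Sofia Abara is treated as also owning Callum Abara's interest in Summit Shipping BV, giving 35% + 37% = 72%.
By spousal attribution (R3), Sofia Abara is treated as also owning Callum Abara's interest in Granite Group plc, giving 64% + 36% = 100%.
Chain via Summit Shipping BV (R1): 72% × 35% = 25.2% of Harbor Holdings Ltd.
Chain via Granite Group plc (R1): 100% × 31% = 31% of Harbor Holdings Ltd.
Aggregating (R2): 25.2% + 31% = 56.2%.
56.2% falls short of the 80% threshold by 23.8 percentage points.

23.8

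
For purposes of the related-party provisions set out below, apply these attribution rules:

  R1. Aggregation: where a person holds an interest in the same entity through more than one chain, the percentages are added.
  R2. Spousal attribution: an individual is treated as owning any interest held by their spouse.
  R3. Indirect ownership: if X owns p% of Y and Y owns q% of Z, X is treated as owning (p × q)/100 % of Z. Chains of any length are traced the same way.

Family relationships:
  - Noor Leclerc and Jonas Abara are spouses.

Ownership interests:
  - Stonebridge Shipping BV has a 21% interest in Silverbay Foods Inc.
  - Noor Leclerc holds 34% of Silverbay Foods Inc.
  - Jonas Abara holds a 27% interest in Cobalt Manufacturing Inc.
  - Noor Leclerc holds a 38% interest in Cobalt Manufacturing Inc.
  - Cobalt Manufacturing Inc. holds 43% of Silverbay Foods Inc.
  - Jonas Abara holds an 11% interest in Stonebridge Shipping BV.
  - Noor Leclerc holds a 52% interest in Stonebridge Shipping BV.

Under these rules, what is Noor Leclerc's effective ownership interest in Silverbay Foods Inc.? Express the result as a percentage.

By spousal attribution (R2), Noor Leclerc is treated as also owning Jonas Abara's interest in Cobalt Manufacturing Inc, giving 38% + 27% = 65%.
By spousal attribution (R2), Noor Leclerc is treated as also owning Jonas Abara's interest in Stonebridge Shipping BV, giving 52% + 11% = 63%.
Chain via Cobalt Manufacturing Inc. (R3): 65% × 43% = 27.95% of Silverbay Foods Inc.
Chain via Stonebridge Shipping BV (R3): 63% × 21% = 13.23% of Silverbay Foods Inc.
Direct interest in Silverbay Foods Inc: 34%.
Aggregating (R1): 27.95% + 13.23% + 34% = 75.18%.

75.18%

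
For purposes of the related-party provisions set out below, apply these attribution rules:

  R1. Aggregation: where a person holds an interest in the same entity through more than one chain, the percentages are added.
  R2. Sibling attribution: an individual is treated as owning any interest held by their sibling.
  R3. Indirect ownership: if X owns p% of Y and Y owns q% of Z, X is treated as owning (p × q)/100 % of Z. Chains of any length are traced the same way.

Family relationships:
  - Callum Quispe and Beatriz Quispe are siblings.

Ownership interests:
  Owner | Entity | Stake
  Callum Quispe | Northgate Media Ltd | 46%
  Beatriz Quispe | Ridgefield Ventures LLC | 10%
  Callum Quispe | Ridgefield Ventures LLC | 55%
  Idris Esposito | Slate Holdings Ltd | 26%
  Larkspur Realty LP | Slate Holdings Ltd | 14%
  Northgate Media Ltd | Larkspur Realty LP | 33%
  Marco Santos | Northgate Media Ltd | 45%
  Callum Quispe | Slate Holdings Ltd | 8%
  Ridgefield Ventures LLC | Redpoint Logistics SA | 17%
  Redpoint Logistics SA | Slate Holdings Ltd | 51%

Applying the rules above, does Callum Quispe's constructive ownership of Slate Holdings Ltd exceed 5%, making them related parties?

By sibling attribution (R2), Callum Quispe is treated as also owning Beatriz Quispe's interest in Ridgefield Ventures LLC, giving 55% + 10% = 65%.
Chain via Ridgefield Ventures LLC → Redpoint Logistics SA (R3): 65% × 17% × 51% = 5.6355% of Slate Holdings Ltd.
Chain via Northgate Media Ltd → Larkspur Realty LP (R3): 46% × 33% × 14% = 2.1252% of Slate Holdings Ltd.
Direct interest in Slate Holdings Ltd: 8%.
Aggregating (R1): 5.6355% + 2.1252% + 8% = 15.7607%.
15.7607% exceeds the 5% threshold, so Callum is a related party to Slate Holdings Ltd.

Yes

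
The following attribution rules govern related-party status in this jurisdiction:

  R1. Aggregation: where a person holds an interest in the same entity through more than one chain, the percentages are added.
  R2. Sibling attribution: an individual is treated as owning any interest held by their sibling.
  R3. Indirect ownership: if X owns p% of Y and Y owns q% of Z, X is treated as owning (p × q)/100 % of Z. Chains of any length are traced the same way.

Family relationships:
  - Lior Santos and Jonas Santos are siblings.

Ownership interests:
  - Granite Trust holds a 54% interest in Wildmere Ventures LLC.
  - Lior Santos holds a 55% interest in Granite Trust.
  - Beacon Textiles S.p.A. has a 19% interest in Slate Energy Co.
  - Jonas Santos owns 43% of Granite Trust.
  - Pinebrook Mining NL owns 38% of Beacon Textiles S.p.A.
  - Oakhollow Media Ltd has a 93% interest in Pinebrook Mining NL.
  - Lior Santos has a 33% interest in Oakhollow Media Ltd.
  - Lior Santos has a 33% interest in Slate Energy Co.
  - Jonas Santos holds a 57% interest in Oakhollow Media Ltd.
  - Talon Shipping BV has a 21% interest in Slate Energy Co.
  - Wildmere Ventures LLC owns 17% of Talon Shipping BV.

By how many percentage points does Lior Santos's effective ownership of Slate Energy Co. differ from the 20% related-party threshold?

20.932384

By sibling attribution (R2), Lior Santos is treated as also owning Jonas Santos's interest in Oakhollow Media Ltd, giving 33% + 57% = 90%.
By sibling attribution (R2), Lior Santos is treated as also owning Jonas Santos's interest in Granite Trust, giving 55% + 43% = 98%.
Chain via Oakhollow Media Ltd → Pinebrook Mining NL → Beacon Textiles S.p.A. (R3): 90% × 93% × 38% × 19% = 6.04314% of Slate Energy Co.
Chain via Granite Trust → Wildmere Ventures LLC → Talon Shipping BV (R3): 98% × 54% × 17% × 21% = 1.889244% of Slate Energy Co.
Direct interest in Slate Energy Co: 33%.
Aggregating (R1): 6.04314% + 1.889244% + 33% = 40.932384%.
40.932384% exceeds the 20% threshold by 20.932384 percentage points.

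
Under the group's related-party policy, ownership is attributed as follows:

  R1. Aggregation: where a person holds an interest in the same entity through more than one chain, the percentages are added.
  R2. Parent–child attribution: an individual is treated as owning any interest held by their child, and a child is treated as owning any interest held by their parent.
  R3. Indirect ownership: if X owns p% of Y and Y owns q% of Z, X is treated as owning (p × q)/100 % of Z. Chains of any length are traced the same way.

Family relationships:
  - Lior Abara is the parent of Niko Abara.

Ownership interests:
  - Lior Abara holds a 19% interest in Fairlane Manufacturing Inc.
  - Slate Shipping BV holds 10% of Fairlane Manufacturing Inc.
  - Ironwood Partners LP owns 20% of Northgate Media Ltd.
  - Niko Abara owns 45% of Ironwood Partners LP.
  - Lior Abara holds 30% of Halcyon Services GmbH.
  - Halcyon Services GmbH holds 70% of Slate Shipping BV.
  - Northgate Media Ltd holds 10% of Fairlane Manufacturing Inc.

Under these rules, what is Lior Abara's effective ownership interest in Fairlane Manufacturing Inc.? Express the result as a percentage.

By parent–child attribution (R2), Lior Abara is treated as owning Niko Abara's 45% interest in Ironwood Partners LP.
Chain via Halcyon Services GmbH → Slate Shipping BV (R3): 30% × 70% × 10% = 2.1% of Fairlane Manufacturing Inc.
Direct interest in Fairlane Manufacturing Inc: 19%.
Chain via Ironwood Partners LP → Northgate Media Ltd (R3): 45% × 20% × 10% = 0.9% of Fairlane Manufacturing Inc.
Aggregating (R1): 2.1% + 19% + 0.9% = 22%.

22%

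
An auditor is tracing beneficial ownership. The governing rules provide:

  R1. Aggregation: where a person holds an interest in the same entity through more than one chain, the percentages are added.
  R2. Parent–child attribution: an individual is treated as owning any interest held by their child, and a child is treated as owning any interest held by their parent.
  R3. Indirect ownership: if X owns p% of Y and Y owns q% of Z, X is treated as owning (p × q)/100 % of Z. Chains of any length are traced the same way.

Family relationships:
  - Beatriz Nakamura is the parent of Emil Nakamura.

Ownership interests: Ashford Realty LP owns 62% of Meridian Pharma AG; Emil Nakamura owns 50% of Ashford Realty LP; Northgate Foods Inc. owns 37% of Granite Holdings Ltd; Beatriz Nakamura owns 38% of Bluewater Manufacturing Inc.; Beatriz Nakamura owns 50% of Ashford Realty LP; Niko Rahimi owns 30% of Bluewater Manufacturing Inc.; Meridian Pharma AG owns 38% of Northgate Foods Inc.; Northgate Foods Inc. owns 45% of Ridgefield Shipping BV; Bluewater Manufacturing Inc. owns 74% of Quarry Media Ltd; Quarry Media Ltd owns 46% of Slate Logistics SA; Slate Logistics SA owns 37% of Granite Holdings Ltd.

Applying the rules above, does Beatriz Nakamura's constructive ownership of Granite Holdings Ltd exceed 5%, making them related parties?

Yes

By parent–child attribution (R2), Beatriz Nakamura is treated as also owning Emil Nakamura's interest in Ashford Realty LP, giving 50% + 50% = 100%.
Chain via Bluewater Manufacturing Inc. → Quarry Media Ltd → Slate Logistics SA (R3): 38% × 74% × 46% × 37% = 4.786024% of Granite Holdings Ltd.
Chain via Ashford Realty LP → Meridian Pharma AG → Northgate Foods Inc. (R3): 100% × 62% × 38% × 37% = 8.7172% of Granite Holdings Ltd.
Aggregating (R1): 4.786024% + 8.7172% = 13.503224%.
13.503224% exceeds the 5% threshold, so Beatriz is a related party to Granite Holdings Ltd.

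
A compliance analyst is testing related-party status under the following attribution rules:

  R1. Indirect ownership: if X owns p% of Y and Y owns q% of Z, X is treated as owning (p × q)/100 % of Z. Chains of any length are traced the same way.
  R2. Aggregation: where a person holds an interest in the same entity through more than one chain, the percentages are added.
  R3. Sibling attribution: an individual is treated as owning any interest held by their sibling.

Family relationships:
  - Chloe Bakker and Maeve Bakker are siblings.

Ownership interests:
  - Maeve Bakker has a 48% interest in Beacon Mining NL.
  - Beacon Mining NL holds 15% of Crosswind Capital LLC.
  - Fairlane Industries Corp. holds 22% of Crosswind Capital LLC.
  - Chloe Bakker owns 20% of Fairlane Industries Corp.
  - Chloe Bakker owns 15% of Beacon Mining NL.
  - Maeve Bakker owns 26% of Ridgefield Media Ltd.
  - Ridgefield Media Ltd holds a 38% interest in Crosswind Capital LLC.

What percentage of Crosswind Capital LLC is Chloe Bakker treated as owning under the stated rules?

By sibling attribution (R3), Chloe Bakker is treated as also owning Maeve Bakker's interest in Beacon Mining NL, giving 15% + 48% = 63%.
By sibling attribution (R3), Chloe Bakker is treated as owning Maeve Bakker's 26% interest in Ridgefield Media Ltd.
Chain via Fairlane Industries Corp. (R1): 20% × 22% = 4.4% of Crosswind Capital LLC.
Chain via Beacon Mining NL (R1): 63% × 15% = 9.45% of Crosswind Capital LLC.
Chain via Ridgefield Media Ltd (R1): 26% × 38% = 9.88% of Crosswind Capital LLC.
Aggregating (R2): 4.4% + 9.45% + 9.88% = 23.73%.

23.73%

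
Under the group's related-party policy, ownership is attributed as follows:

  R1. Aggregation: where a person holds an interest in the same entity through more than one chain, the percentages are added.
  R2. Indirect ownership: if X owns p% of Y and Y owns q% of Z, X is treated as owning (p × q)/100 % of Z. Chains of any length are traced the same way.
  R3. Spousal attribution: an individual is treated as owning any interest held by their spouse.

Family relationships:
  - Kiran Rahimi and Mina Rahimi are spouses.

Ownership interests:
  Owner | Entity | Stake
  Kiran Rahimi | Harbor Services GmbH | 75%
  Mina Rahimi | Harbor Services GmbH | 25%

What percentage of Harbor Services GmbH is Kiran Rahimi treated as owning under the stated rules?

By spousal attribution (R3), Kiran Rahimi is treated as also owning Mina Rahimi's interest in Harbor Services GmbH, giving 75% + 25% = 100%.
Direct interest in Harbor Services GmbH: 100%.

100%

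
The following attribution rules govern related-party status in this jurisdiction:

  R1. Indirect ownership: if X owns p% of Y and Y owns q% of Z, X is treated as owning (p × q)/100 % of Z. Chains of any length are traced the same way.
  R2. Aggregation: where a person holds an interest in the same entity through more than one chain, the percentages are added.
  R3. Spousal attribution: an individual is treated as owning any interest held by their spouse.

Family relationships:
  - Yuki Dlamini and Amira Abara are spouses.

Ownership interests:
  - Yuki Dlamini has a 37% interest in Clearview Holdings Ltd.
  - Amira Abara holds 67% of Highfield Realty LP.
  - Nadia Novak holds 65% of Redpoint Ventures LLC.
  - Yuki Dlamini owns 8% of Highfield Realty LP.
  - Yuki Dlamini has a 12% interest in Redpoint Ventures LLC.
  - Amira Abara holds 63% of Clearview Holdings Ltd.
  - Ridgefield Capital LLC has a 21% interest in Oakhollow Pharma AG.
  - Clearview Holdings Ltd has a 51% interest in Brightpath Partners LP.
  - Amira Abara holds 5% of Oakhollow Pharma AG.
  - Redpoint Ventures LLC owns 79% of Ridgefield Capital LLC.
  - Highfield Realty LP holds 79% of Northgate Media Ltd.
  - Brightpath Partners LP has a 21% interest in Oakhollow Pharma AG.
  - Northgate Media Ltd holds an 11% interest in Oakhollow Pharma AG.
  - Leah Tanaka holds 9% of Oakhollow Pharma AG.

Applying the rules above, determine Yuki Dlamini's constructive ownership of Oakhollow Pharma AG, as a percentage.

By spousal attribution (R3), Yuki Dlamini is treated as also owning Amira Abara's interest in Clearview Holdings Ltd, giving 37% + 63% = 100%.
By spousal attribution (R3), Yuki Dlamini is treated as also owning Amira Abara's interest in Highfield Realty LP, giving 8% + 67% = 75%.
By spousal attribution (R3), Yuki Dlamini is treated as owning Amira Abara's 5% interest in Oakhollow Pharma AG.
Chain via Redpoint Ventures LLC → Ridgefield Capital LLC (R1): 12% × 79% × 21% = 1.9908% of Oakhollow Pharma AG.
Chain via Clearview Holdings Ltd → Brightpath Partners LP (R1): 100% × 51% × 21% = 10.71% of Oakhollow Pharma AG.
Chain via Highfield Realty LP → Northgate Media Ltd (R1): 75% × 79% × 11% = 6.5175% of Oakhollow Pharma AG.
Direct interest in Oakhollow Pharma AG: 5%.
Aggregating (R2): 1.9908% + 10.71% + 6.5175% + 5% = 24.2183%.

24.2183%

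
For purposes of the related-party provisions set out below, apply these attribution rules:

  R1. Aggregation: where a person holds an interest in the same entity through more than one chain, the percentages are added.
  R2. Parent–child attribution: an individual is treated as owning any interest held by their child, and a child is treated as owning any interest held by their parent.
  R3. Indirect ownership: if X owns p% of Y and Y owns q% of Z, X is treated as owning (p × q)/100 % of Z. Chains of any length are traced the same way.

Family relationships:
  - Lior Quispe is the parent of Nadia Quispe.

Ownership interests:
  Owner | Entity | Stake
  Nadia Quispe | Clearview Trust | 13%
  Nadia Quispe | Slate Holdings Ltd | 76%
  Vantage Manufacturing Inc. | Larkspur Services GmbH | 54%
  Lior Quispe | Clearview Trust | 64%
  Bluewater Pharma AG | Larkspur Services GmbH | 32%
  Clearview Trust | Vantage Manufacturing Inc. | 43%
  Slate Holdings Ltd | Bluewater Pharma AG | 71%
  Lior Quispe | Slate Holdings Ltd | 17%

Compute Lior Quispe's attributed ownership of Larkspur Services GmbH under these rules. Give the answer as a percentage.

39.009%

By parent–child attribution (R2), Lior Quispe is treated as also owning Nadia Quispe's interest in Clearview Trust, giving 64% + 13% = 77%.
By parent–child attribution (R2), Lior Quispe is treated as also owning Nadia Quispe's interest in Slate Holdings Ltd, giving 17% + 76% = 93%.
Chain via Clearview Trust → Vantage Manufacturing Inc. (R3): 77% × 43% × 54% = 17.8794% of Larkspur Services GmbH.
Chain via Slate Holdings Ltd → Bluewater Pharma AG (R3): 93% × 71% × 32% = 21.1296% of Larkspur Services GmbH.
Aggregating (R1): 17.8794% + 21.1296% = 39.009%.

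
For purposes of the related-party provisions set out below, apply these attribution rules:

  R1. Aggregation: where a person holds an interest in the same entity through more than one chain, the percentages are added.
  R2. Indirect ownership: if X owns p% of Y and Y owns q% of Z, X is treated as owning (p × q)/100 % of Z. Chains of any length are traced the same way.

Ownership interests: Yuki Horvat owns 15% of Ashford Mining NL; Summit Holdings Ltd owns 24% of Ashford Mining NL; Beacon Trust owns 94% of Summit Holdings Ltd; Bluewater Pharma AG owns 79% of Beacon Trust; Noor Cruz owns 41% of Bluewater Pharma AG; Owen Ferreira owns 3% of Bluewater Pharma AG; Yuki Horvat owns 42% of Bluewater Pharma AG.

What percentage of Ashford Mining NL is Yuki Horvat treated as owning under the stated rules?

Chain via Bluewater Pharma AG → Beacon Trust → Summit Holdings Ltd (R2): 42% × 79% × 94% × 24% = 7.485408% of Ashford Mining NL.
Direct interest in Ashford Mining NL: 15%.
Aggregating (R1): 7.485408% + 15% = 22.485408%.

22.485408%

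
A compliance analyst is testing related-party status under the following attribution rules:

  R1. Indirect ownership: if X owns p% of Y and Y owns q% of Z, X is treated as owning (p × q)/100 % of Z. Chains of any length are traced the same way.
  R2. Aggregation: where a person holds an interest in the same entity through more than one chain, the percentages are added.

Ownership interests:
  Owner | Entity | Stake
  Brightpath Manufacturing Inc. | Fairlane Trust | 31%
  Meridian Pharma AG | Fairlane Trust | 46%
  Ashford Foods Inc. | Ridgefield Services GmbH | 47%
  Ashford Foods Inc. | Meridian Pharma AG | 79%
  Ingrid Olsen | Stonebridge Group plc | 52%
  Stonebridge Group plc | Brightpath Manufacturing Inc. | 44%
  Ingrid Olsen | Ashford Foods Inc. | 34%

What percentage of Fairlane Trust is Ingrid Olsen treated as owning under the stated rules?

Chain via Stonebridge Group plc → Brightpath Manufacturing Inc. (R1): 52% × 44% × 31% = 7.0928% of Fairlane Trust.
Chain via Ashford Foods Inc. → Meridian Pharma AG (R1): 34% × 79% × 46% = 12.3556% of Fairlane Trust.
Aggregating (R2): 7.0928% + 12.3556% = 19.4484%.

19.4484%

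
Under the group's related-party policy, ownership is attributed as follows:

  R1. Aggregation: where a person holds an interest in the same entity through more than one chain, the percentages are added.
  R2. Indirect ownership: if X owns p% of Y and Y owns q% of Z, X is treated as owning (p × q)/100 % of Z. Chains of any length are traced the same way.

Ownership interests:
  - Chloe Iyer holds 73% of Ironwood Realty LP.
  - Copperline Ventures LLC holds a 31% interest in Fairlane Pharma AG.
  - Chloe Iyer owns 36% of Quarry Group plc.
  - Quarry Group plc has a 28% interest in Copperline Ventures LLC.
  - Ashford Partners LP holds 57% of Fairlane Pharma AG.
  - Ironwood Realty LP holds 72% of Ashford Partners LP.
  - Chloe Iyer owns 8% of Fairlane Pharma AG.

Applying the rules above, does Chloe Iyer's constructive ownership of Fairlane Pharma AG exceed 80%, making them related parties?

No

Chain via Quarry Group plc → Copperline Ventures LLC (R2): 36% × 28% × 31% = 3.1248% of Fairlane Pharma AG.
Chain via Ironwood Realty LP → Ashford Partners LP (R2): 73% × 72% × 57% = 29.9592% of Fairlane Pharma AG.
Direct interest in Fairlane Pharma AG: 8%.
Aggregating (R1): 3.1248% + 29.9592% + 8% = 41.084%.
41.084% does not exceed the 80% threshold, so Chloe is not a related party to Fairlane Pharma AG.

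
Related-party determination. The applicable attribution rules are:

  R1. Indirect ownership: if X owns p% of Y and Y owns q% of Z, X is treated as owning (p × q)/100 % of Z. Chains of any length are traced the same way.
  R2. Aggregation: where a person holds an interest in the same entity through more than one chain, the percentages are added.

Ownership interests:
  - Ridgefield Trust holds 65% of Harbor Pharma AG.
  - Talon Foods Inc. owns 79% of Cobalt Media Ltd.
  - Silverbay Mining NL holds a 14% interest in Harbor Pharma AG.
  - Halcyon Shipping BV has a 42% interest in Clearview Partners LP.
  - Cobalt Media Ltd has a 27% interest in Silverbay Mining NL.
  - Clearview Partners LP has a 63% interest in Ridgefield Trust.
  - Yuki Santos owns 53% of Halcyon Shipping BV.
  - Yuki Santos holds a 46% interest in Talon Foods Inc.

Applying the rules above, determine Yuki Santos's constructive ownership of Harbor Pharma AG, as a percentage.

10.489122%

Chain via Talon Foods Inc. → Cobalt Media Ltd → Silverbay Mining NL (R1): 46% × 79% × 27% × 14% = 1.373652% of Harbor Pharma AG.
Chain via Halcyon Shipping BV → Clearview Partners LP → Ridgefield Trust (R1): 53% × 42% × 63% × 65% = 9.11547% of Harbor Pharma AG.
Aggregating (R2): 1.373652% + 9.11547% = 10.489122%.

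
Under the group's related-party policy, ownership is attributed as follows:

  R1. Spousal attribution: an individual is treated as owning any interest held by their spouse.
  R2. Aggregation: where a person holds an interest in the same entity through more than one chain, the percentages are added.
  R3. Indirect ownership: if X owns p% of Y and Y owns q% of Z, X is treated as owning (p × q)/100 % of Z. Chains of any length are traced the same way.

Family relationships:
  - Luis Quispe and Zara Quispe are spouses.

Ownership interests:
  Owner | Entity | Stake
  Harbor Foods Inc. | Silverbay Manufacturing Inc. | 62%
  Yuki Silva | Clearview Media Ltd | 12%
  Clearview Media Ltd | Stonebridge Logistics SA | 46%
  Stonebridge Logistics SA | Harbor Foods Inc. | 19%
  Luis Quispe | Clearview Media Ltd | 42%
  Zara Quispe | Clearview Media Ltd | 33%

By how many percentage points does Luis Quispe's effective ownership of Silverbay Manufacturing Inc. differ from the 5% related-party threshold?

By spousal attribution (R1), Luis Quispe is treated as also owning Zara Quispe's interest in Clearview Media Ltd, giving 42% + 33% = 75%.
Chain via Clearview Media Ltd → Stonebridge Logistics SA → Harbor Foods Inc. (R3): 75% × 46% × 19% × 62% = 4.0641% of Silverbay Manufacturing Inc.
4.0641% falls short of the 5% threshold by 0.9359 percentage points.

0.9359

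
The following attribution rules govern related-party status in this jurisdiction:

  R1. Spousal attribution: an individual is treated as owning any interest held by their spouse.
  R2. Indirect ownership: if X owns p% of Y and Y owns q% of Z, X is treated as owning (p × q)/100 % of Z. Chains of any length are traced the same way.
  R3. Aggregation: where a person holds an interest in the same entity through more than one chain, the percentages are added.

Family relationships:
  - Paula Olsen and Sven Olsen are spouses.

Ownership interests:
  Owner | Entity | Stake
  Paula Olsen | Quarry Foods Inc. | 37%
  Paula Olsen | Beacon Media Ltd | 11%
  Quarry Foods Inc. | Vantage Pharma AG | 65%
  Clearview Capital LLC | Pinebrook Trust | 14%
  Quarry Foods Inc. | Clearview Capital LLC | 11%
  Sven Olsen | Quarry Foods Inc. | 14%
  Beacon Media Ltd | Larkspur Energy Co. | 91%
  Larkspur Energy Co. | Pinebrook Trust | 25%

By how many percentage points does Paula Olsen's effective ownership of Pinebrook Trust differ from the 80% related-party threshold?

76.7121

By spousal attribution (R1), Paula Olsen is treated as also owning Sven Olsen's interest in Quarry Foods Inc, giving 37% + 14% = 51%.
Chain via Quarry Foods Inc. → Clearview Capital LLC (R2): 51% × 11% × 14% = 0.7854% of Pinebrook Trust.
Chain via Beacon Media Ltd → Larkspur Energy Co. (R2): 11% × 91% × 25% = 2.5025% of Pinebrook Trust.
Aggregating (R3): 0.7854% + 2.5025% = 3.2879%.
3.2879% falls short of the 80% threshold by 76.7121 percentage points.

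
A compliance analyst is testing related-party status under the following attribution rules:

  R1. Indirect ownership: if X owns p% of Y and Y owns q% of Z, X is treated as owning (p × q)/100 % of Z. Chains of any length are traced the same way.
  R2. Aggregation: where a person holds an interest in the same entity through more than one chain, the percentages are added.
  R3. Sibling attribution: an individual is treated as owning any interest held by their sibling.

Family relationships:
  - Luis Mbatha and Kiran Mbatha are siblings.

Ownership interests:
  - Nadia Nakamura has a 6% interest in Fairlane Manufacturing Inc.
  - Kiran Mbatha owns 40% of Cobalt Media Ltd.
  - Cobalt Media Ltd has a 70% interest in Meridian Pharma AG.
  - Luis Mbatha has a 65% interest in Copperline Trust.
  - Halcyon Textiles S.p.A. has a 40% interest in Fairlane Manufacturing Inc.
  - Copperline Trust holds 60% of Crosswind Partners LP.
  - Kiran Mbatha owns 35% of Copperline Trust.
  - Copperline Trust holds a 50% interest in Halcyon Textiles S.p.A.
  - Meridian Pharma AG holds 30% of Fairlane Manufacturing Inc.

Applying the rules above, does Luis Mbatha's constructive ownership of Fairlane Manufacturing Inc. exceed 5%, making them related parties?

Yes

By sibling attribution (R3), Luis Mbatha is treated as also owning Kiran Mbatha's interest in Copperline Trust, giving 65% + 35% = 100%.
By sibling attribution (R3), Luis Mbatha is treated as owning Kiran Mbatha's 40% interest in Cobalt Media Ltd.
Chain via Copperline Trust → Halcyon Textiles S.p.A. (R1): 100% × 50% × 40% = 20% of Fairlane Manufacturing Inc.
Chain via Cobalt Media Ltd → Meridian Pharma AG (R1): 40% × 70% × 30% = 8.4% of Fairlane Manufacturing Inc.
Aggregating (R2): 20% + 8.4% = 28.4%.
28.4% exceeds the 5% threshold, so Luis is a related party to Fairlane Manufacturing Inc.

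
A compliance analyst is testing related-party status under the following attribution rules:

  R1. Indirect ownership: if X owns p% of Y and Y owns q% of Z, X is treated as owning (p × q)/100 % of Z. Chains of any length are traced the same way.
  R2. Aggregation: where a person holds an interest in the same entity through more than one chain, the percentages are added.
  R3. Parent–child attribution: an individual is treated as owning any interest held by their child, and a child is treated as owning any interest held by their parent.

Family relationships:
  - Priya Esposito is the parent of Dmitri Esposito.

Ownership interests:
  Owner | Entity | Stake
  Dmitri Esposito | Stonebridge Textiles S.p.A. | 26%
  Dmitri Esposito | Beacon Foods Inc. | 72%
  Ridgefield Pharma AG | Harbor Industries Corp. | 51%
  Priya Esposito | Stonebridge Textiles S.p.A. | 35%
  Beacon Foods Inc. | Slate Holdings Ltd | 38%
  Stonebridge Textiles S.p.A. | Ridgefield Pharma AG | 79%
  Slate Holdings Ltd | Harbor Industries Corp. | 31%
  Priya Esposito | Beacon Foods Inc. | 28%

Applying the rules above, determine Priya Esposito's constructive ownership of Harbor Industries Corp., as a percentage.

36.3569%

By parent–child attribution (R3), Priya Esposito is treated as also owning Dmitri Esposito's interest in Stonebridge Textiles S.p.A, giving 35% + 26% = 61%.
By parent–child attribution (R3), Priya Esposito is treated as also owning Dmitri Esposito's interest in Beacon Foods Inc, giving 28% + 72% = 100%.
Chain via Stonebridge Textiles S.p.A. → Ridgefield Pharma AG (R1): 61% × 79% × 51% = 24.5769% of Harbor Industries Corp.
Chain via Beacon Foods Inc. → Slate Holdings Ltd (R1): 100% × 38% × 31% = 11.78% of Harbor Industries Corp.
Aggregating (R2): 24.5769% + 11.78% = 36.3569%.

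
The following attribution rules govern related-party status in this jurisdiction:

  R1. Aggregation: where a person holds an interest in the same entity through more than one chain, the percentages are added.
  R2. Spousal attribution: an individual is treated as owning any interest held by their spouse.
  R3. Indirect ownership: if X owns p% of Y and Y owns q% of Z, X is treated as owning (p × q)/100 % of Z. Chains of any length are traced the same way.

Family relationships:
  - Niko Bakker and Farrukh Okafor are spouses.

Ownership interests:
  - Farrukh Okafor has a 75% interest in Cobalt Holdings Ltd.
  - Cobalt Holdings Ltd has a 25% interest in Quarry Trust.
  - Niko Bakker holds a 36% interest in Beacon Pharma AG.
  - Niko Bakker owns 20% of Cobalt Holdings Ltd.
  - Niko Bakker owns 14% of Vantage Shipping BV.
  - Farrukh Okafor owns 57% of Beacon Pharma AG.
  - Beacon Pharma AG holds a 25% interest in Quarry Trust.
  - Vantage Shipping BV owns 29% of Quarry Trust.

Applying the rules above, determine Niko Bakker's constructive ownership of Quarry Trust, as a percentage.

By spousal attribution (R2), Niko Bakker is treated as also owning Farrukh Okafor's interest in Cobalt Holdings Ltd, giving 20% + 75% = 95%.
By spousal attribution (R2), Niko Bakker is treated as also owning Farrukh Okafor's interest in Beacon Pharma AG, giving 36% + 57% = 93%.
Chain via Cobalt Holdings Ltd (R3): 95% × 25% = 23.75% of Quarry Trust.
Chain via Vantage Shipping BV (R3): 14% × 29% = 4.06% of Quarry Trust.
Chain via Beacon Pharma AG (R3): 93% × 25% = 23.25% of Quarry Trust.
Aggregating (R1): 23.75% + 4.06% + 23.25% = 51.06%.

51.06%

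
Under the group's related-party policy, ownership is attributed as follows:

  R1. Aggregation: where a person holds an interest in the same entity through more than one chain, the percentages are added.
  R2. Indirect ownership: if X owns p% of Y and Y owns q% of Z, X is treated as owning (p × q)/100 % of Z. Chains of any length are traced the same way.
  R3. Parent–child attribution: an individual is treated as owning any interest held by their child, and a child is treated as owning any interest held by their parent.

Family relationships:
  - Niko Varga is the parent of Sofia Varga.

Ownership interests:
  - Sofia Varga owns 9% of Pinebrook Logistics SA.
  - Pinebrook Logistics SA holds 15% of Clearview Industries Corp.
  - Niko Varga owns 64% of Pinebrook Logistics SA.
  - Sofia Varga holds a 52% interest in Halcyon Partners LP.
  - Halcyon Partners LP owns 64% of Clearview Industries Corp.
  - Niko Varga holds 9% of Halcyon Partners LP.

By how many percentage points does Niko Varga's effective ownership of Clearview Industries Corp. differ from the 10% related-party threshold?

By parent–child attribution (R3), Niko Varga is treated as also owning Sofia Varga's interest in Pinebrook Logistics SA, giving 64% + 9% = 73%.
By parent–child attribution (R3), Niko Varga is treated as also owning Sofia Varga's interest in Halcyon Partners LP, giving 9% + 52% = 61%.
Chain via Pinebrook Logistics SA (R2): 73% × 15% = 10.95% of Clearview Industries Corp.
Chain via Halcyon Partners LP (R2): 61% × 64% = 39.04% of Clearview Industries Corp.
Aggregating (R1): 10.95% + 39.04% = 49.99%.
49.99% exceeds the 10% threshold by 39.99 percentage points.

39.99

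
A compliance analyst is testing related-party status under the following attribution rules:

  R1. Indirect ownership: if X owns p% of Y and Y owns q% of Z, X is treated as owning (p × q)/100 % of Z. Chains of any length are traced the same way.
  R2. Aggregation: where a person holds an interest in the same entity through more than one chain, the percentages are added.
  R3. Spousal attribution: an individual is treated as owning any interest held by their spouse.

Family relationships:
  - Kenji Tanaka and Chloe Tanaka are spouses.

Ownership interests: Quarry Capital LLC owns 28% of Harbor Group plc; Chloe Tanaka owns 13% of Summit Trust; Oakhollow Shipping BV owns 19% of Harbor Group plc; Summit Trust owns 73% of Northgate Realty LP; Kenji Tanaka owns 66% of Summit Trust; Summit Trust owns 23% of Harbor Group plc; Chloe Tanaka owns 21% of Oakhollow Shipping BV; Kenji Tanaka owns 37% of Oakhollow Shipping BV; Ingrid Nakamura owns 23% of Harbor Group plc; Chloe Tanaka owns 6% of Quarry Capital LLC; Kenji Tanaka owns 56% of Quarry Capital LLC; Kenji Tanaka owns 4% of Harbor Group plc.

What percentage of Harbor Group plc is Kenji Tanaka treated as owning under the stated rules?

50.55%

By spousal attribution (R3), Kenji Tanaka is treated as also owning Chloe Tanaka's interest in Oakhollow Shipping BV, giving 37% + 21% = 58%.
By spousal attribution (R3), Kenji Tanaka is treated as also owning Chloe Tanaka's interest in Summit Trust, giving 66% + 13% = 79%.
By spousal attribution (R3), Kenji Tanaka is treated as also owning Chloe Tanaka's interest in Quarry Capital LLC, giving 56% + 6% = 62%.
Chain via Oakhollow Shipping BV (R1): 58% × 19% = 11.02% of Harbor Group plc.
Chain via Summit Trust (R1): 79% × 23% = 18.17% of Harbor Group plc.
Chain via Quarry Capital LLC (R1): 62% × 28% = 17.36% of Harbor Group plc.
Direct interest in Harbor Group plc: 4%.
Aggregating (R2): 11.02% + 18.17% + 17.36% + 4% = 50.55%.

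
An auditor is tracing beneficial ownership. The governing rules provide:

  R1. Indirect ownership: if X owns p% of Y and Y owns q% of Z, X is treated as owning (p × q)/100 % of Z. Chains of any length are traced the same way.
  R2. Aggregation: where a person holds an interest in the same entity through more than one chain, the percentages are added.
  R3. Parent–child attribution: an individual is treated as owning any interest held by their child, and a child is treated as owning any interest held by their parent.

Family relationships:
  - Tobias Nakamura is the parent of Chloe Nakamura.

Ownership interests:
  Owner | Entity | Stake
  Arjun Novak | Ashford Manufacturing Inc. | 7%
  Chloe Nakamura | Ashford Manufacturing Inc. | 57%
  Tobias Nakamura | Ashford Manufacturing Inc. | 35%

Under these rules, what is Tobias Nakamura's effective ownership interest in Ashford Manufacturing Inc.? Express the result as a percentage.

92%

By parent–child attribution (R3), Tobias Nakamura is treated as also owning Chloe Nakamura's interest in Ashford Manufacturing Inc, giving 35% + 57% = 92%.
Direct interest in Ashford Manufacturing Inc: 92%.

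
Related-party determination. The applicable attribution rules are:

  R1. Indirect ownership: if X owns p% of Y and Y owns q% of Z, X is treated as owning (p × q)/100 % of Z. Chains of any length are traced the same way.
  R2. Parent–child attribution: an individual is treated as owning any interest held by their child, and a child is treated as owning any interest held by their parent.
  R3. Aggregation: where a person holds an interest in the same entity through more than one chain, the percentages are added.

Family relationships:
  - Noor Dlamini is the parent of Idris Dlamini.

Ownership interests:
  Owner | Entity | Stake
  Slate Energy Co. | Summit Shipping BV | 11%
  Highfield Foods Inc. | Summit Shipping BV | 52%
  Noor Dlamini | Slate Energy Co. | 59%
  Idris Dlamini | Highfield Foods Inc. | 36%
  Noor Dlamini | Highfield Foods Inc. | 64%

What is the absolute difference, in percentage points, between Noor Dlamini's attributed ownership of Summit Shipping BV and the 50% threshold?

8.49

By parent–child attribution (R2), Noor Dlamini is treated as also owning Idris Dlamini's interest in Highfield Foods Inc, giving 64% + 36% = 100%.
Chain via Highfield Foods Inc. (R1): 100% × 52% = 52% of Summit Shipping BV.
Chain via Slate Energy Co. (R1): 59% × 11% = 6.49% of Summit Shipping BV.
Aggregating (R3): 52% + 6.49% = 58.49%.
58.49% exceeds the 50% threshold by 8.49 percentage points.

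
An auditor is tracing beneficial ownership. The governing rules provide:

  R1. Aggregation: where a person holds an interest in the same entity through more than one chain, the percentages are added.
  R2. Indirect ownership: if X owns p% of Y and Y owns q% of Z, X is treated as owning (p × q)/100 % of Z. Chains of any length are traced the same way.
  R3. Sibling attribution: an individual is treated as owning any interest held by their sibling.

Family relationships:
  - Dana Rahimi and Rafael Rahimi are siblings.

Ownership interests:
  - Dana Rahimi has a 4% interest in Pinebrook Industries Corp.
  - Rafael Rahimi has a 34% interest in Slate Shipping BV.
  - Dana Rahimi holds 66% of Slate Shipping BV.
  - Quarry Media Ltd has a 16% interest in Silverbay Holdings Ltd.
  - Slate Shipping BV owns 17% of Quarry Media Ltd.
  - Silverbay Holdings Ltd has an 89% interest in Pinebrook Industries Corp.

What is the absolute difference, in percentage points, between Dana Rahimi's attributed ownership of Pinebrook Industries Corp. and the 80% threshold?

73.5792

By sibling attribution (R3), Dana Rahimi is treated as also owning Rafael Rahimi's interest in Slate Shipping BV, giving 66% + 34% = 100%.
Chain via Slate Shipping BV → Quarry Media Ltd → Silverbay Holdings Ltd (R2): 100% × 17% × 16% × 89% = 2.4208% of Pinebrook Industries Corp.
Direct interest in Pinebrook Industries Corp: 4%.
Aggregating (R1): 2.4208% + 4% = 6.4208%.
6.4208% falls short of the 80% threshold by 73.5792 percentage points.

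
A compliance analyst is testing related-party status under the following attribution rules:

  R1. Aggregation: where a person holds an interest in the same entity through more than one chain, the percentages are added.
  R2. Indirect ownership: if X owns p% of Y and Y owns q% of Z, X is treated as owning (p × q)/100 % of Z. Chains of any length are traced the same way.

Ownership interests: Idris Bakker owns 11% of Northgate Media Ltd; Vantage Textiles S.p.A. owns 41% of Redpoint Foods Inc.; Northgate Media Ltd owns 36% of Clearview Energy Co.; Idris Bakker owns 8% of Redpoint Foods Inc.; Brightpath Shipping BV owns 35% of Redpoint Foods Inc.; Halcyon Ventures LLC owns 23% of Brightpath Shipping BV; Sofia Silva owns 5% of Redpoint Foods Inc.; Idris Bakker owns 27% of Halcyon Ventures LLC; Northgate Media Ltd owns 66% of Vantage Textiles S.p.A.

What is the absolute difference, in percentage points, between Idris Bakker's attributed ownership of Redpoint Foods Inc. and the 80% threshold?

Chain via Halcyon Ventures LLC → Brightpath Shipping BV (R2): 27% × 23% × 35% = 2.1735% of Redpoint Foods Inc.
Chain via Northgate Media Ltd → Vantage Textiles S.p.A. (R2): 11% × 66% × 41% = 2.9766% of Redpoint Foods Inc.
Direct interest in Redpoint Foods Inc: 8%.
Aggregating (R1): 2.1735% + 2.9766% + 8% = 13.1501%.
13.1501% falls short of the 80% threshold by 66.8499 percentage points.

66.8499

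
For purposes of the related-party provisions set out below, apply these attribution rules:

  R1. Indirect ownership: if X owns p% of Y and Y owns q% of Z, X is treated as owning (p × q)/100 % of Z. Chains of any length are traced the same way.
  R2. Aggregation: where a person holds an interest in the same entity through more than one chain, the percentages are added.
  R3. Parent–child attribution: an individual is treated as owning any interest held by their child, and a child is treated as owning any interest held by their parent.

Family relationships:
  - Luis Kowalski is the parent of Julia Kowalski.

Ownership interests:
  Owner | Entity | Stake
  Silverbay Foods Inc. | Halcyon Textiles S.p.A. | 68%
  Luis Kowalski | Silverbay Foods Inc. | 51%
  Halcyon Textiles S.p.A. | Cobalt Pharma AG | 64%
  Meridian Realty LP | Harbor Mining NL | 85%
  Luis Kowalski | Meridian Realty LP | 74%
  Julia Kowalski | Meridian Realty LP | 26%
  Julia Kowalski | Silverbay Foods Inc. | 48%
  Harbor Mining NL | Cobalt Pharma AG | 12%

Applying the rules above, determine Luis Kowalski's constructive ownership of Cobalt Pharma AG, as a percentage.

53.2848%

By parent–child attribution (R3), Luis Kowalski is treated as also owning Julia Kowalski's interest in Meridian Realty LP, giving 74% + 26% = 100%.
By parent–child attribution (R3), Luis Kowalski is treated as also owning Julia Kowalski's interest in Silverbay Foods Inc, giving 51% + 48% = 99%.
Chain via Meridian Realty LP → Harbor Mining NL (R1): 100% × 85% × 12% = 10.2% of Cobalt Pharma AG.
Chain via Silverbay Foods Inc. → Halcyon Textiles S.p.A. (R1): 99% × 68% × 64% = 43.0848% of Cobalt Pharma AG.
Aggregating (R2): 10.2% + 43.0848% = 53.2848%.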